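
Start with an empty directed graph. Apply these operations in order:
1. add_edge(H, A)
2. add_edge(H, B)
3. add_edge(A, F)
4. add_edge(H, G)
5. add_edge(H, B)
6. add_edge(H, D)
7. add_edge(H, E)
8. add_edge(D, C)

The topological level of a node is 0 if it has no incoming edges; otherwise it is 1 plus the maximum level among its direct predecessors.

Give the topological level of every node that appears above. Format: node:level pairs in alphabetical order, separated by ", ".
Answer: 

Op 1: add_edge(H, A). Edges now: 1
Op 2: add_edge(H, B). Edges now: 2
Op 3: add_edge(A, F). Edges now: 3
Op 4: add_edge(H, G). Edges now: 4
Op 5: add_edge(H, B) (duplicate, no change). Edges now: 4
Op 6: add_edge(H, D). Edges now: 5
Op 7: add_edge(H, E). Edges now: 6
Op 8: add_edge(D, C). Edges now: 7
Compute levels (Kahn BFS):
  sources (in-degree 0): H
  process H: level=0
    H->A: in-degree(A)=0, level(A)=1, enqueue
    H->B: in-degree(B)=0, level(B)=1, enqueue
    H->D: in-degree(D)=0, level(D)=1, enqueue
    H->E: in-degree(E)=0, level(E)=1, enqueue
    H->G: in-degree(G)=0, level(G)=1, enqueue
  process A: level=1
    A->F: in-degree(F)=0, level(F)=2, enqueue
  process B: level=1
  process D: level=1
    D->C: in-degree(C)=0, level(C)=2, enqueue
  process E: level=1
  process G: level=1
  process F: level=2
  process C: level=2
All levels: A:1, B:1, C:2, D:1, E:1, F:2, G:1, H:0

Answer: A:1, B:1, C:2, D:1, E:1, F:2, G:1, H:0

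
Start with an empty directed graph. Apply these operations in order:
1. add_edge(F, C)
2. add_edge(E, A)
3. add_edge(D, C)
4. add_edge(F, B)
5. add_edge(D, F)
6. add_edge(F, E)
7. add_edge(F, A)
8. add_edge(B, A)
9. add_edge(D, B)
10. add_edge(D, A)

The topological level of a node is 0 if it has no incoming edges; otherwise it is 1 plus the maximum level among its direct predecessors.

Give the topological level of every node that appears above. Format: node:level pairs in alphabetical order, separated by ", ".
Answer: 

Op 1: add_edge(F, C). Edges now: 1
Op 2: add_edge(E, A). Edges now: 2
Op 3: add_edge(D, C). Edges now: 3
Op 4: add_edge(F, B). Edges now: 4
Op 5: add_edge(D, F). Edges now: 5
Op 6: add_edge(F, E). Edges now: 6
Op 7: add_edge(F, A). Edges now: 7
Op 8: add_edge(B, A). Edges now: 8
Op 9: add_edge(D, B). Edges now: 9
Op 10: add_edge(D, A). Edges now: 10
Compute levels (Kahn BFS):
  sources (in-degree 0): D
  process D: level=0
    D->A: in-degree(A)=3, level(A)>=1
    D->B: in-degree(B)=1, level(B)>=1
    D->C: in-degree(C)=1, level(C)>=1
    D->F: in-degree(F)=0, level(F)=1, enqueue
  process F: level=1
    F->A: in-degree(A)=2, level(A)>=2
    F->B: in-degree(B)=0, level(B)=2, enqueue
    F->C: in-degree(C)=0, level(C)=2, enqueue
    F->E: in-degree(E)=0, level(E)=2, enqueue
  process B: level=2
    B->A: in-degree(A)=1, level(A)>=3
  process C: level=2
  process E: level=2
    E->A: in-degree(A)=0, level(A)=3, enqueue
  process A: level=3
All levels: A:3, B:2, C:2, D:0, E:2, F:1

Answer: A:3, B:2, C:2, D:0, E:2, F:1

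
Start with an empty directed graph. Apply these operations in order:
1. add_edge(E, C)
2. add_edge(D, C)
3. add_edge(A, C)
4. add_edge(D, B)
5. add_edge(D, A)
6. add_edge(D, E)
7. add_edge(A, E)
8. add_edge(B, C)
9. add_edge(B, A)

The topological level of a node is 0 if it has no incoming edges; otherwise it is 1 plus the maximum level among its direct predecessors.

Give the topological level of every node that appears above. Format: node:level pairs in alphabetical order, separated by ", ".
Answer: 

Op 1: add_edge(E, C). Edges now: 1
Op 2: add_edge(D, C). Edges now: 2
Op 3: add_edge(A, C). Edges now: 3
Op 4: add_edge(D, B). Edges now: 4
Op 5: add_edge(D, A). Edges now: 5
Op 6: add_edge(D, E). Edges now: 6
Op 7: add_edge(A, E). Edges now: 7
Op 8: add_edge(B, C). Edges now: 8
Op 9: add_edge(B, A). Edges now: 9
Compute levels (Kahn BFS):
  sources (in-degree 0): D
  process D: level=0
    D->A: in-degree(A)=1, level(A)>=1
    D->B: in-degree(B)=0, level(B)=1, enqueue
    D->C: in-degree(C)=3, level(C)>=1
    D->E: in-degree(E)=1, level(E)>=1
  process B: level=1
    B->A: in-degree(A)=0, level(A)=2, enqueue
    B->C: in-degree(C)=2, level(C)>=2
  process A: level=2
    A->C: in-degree(C)=1, level(C)>=3
    A->E: in-degree(E)=0, level(E)=3, enqueue
  process E: level=3
    E->C: in-degree(C)=0, level(C)=4, enqueue
  process C: level=4
All levels: A:2, B:1, C:4, D:0, E:3

Answer: A:2, B:1, C:4, D:0, E:3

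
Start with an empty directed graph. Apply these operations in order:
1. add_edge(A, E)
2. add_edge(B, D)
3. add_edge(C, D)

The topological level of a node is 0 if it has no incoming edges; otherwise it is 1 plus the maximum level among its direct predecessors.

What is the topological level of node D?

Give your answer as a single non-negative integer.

Answer: 1

Derivation:
Op 1: add_edge(A, E). Edges now: 1
Op 2: add_edge(B, D). Edges now: 2
Op 3: add_edge(C, D). Edges now: 3
Compute levels (Kahn BFS):
  sources (in-degree 0): A, B, C
  process A: level=0
    A->E: in-degree(E)=0, level(E)=1, enqueue
  process B: level=0
    B->D: in-degree(D)=1, level(D)>=1
  process C: level=0
    C->D: in-degree(D)=0, level(D)=1, enqueue
  process E: level=1
  process D: level=1
All levels: A:0, B:0, C:0, D:1, E:1
level(D) = 1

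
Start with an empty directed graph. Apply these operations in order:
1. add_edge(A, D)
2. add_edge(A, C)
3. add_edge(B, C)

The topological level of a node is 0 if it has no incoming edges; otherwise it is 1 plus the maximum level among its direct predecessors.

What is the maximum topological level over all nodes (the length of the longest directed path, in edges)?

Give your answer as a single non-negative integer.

Answer: 1

Derivation:
Op 1: add_edge(A, D). Edges now: 1
Op 2: add_edge(A, C). Edges now: 2
Op 3: add_edge(B, C). Edges now: 3
Compute levels (Kahn BFS):
  sources (in-degree 0): A, B
  process A: level=0
    A->C: in-degree(C)=1, level(C)>=1
    A->D: in-degree(D)=0, level(D)=1, enqueue
  process B: level=0
    B->C: in-degree(C)=0, level(C)=1, enqueue
  process D: level=1
  process C: level=1
All levels: A:0, B:0, C:1, D:1
max level = 1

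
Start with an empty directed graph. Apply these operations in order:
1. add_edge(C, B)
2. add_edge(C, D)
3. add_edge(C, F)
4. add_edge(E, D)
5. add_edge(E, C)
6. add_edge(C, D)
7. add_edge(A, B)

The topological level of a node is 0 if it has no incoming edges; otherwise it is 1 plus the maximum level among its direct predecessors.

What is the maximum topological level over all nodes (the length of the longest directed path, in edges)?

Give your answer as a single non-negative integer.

Op 1: add_edge(C, B). Edges now: 1
Op 2: add_edge(C, D). Edges now: 2
Op 3: add_edge(C, F). Edges now: 3
Op 4: add_edge(E, D). Edges now: 4
Op 5: add_edge(E, C). Edges now: 5
Op 6: add_edge(C, D) (duplicate, no change). Edges now: 5
Op 7: add_edge(A, B). Edges now: 6
Compute levels (Kahn BFS):
  sources (in-degree 0): A, E
  process A: level=0
    A->B: in-degree(B)=1, level(B)>=1
  process E: level=0
    E->C: in-degree(C)=0, level(C)=1, enqueue
    E->D: in-degree(D)=1, level(D)>=1
  process C: level=1
    C->B: in-degree(B)=0, level(B)=2, enqueue
    C->D: in-degree(D)=0, level(D)=2, enqueue
    C->F: in-degree(F)=0, level(F)=2, enqueue
  process B: level=2
  process D: level=2
  process F: level=2
All levels: A:0, B:2, C:1, D:2, E:0, F:2
max level = 2

Answer: 2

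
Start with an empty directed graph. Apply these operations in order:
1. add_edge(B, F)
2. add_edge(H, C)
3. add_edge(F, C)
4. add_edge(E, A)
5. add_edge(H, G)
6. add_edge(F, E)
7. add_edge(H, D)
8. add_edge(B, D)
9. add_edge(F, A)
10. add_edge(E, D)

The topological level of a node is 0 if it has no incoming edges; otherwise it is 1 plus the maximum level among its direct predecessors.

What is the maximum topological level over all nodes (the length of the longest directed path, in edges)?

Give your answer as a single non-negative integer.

Op 1: add_edge(B, F). Edges now: 1
Op 2: add_edge(H, C). Edges now: 2
Op 3: add_edge(F, C). Edges now: 3
Op 4: add_edge(E, A). Edges now: 4
Op 5: add_edge(H, G). Edges now: 5
Op 6: add_edge(F, E). Edges now: 6
Op 7: add_edge(H, D). Edges now: 7
Op 8: add_edge(B, D). Edges now: 8
Op 9: add_edge(F, A). Edges now: 9
Op 10: add_edge(E, D). Edges now: 10
Compute levels (Kahn BFS):
  sources (in-degree 0): B, H
  process B: level=0
    B->D: in-degree(D)=2, level(D)>=1
    B->F: in-degree(F)=0, level(F)=1, enqueue
  process H: level=0
    H->C: in-degree(C)=1, level(C)>=1
    H->D: in-degree(D)=1, level(D)>=1
    H->G: in-degree(G)=0, level(G)=1, enqueue
  process F: level=1
    F->A: in-degree(A)=1, level(A)>=2
    F->C: in-degree(C)=0, level(C)=2, enqueue
    F->E: in-degree(E)=0, level(E)=2, enqueue
  process G: level=1
  process C: level=2
  process E: level=2
    E->A: in-degree(A)=0, level(A)=3, enqueue
    E->D: in-degree(D)=0, level(D)=3, enqueue
  process A: level=3
  process D: level=3
All levels: A:3, B:0, C:2, D:3, E:2, F:1, G:1, H:0
max level = 3

Answer: 3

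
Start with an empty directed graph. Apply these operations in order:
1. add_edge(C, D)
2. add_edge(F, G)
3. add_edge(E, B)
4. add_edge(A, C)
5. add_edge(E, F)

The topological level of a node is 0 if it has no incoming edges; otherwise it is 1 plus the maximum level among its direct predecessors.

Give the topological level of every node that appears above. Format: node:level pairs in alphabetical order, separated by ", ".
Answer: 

Op 1: add_edge(C, D). Edges now: 1
Op 2: add_edge(F, G). Edges now: 2
Op 3: add_edge(E, B). Edges now: 3
Op 4: add_edge(A, C). Edges now: 4
Op 5: add_edge(E, F). Edges now: 5
Compute levels (Kahn BFS):
  sources (in-degree 0): A, E
  process A: level=0
    A->C: in-degree(C)=0, level(C)=1, enqueue
  process E: level=0
    E->B: in-degree(B)=0, level(B)=1, enqueue
    E->F: in-degree(F)=0, level(F)=1, enqueue
  process C: level=1
    C->D: in-degree(D)=0, level(D)=2, enqueue
  process B: level=1
  process F: level=1
    F->G: in-degree(G)=0, level(G)=2, enqueue
  process D: level=2
  process G: level=2
All levels: A:0, B:1, C:1, D:2, E:0, F:1, G:2

Answer: A:0, B:1, C:1, D:2, E:0, F:1, G:2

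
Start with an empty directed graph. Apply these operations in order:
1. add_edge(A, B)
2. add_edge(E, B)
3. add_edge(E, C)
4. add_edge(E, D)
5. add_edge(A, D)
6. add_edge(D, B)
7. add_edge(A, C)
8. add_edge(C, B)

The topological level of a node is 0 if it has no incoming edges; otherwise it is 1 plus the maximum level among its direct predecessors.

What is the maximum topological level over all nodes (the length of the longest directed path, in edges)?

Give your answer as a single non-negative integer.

Op 1: add_edge(A, B). Edges now: 1
Op 2: add_edge(E, B). Edges now: 2
Op 3: add_edge(E, C). Edges now: 3
Op 4: add_edge(E, D). Edges now: 4
Op 5: add_edge(A, D). Edges now: 5
Op 6: add_edge(D, B). Edges now: 6
Op 7: add_edge(A, C). Edges now: 7
Op 8: add_edge(C, B). Edges now: 8
Compute levels (Kahn BFS):
  sources (in-degree 0): A, E
  process A: level=0
    A->B: in-degree(B)=3, level(B)>=1
    A->C: in-degree(C)=1, level(C)>=1
    A->D: in-degree(D)=1, level(D)>=1
  process E: level=0
    E->B: in-degree(B)=2, level(B)>=1
    E->C: in-degree(C)=0, level(C)=1, enqueue
    E->D: in-degree(D)=0, level(D)=1, enqueue
  process C: level=1
    C->B: in-degree(B)=1, level(B)>=2
  process D: level=1
    D->B: in-degree(B)=0, level(B)=2, enqueue
  process B: level=2
All levels: A:0, B:2, C:1, D:1, E:0
max level = 2

Answer: 2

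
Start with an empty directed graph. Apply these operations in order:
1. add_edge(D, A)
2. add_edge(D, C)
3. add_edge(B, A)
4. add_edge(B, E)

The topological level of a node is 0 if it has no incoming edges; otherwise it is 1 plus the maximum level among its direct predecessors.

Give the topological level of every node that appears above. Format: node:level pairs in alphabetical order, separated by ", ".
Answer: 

Answer: A:1, B:0, C:1, D:0, E:1

Derivation:
Op 1: add_edge(D, A). Edges now: 1
Op 2: add_edge(D, C). Edges now: 2
Op 3: add_edge(B, A). Edges now: 3
Op 4: add_edge(B, E). Edges now: 4
Compute levels (Kahn BFS):
  sources (in-degree 0): B, D
  process B: level=0
    B->A: in-degree(A)=1, level(A)>=1
    B->E: in-degree(E)=0, level(E)=1, enqueue
  process D: level=0
    D->A: in-degree(A)=0, level(A)=1, enqueue
    D->C: in-degree(C)=0, level(C)=1, enqueue
  process E: level=1
  process A: level=1
  process C: level=1
All levels: A:1, B:0, C:1, D:0, E:1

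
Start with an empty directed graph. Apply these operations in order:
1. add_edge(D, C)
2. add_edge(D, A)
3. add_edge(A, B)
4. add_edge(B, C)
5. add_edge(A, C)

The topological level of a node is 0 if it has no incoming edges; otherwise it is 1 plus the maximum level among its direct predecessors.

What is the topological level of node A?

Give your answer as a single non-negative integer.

Answer: 1

Derivation:
Op 1: add_edge(D, C). Edges now: 1
Op 2: add_edge(D, A). Edges now: 2
Op 3: add_edge(A, B). Edges now: 3
Op 4: add_edge(B, C). Edges now: 4
Op 5: add_edge(A, C). Edges now: 5
Compute levels (Kahn BFS):
  sources (in-degree 0): D
  process D: level=0
    D->A: in-degree(A)=0, level(A)=1, enqueue
    D->C: in-degree(C)=2, level(C)>=1
  process A: level=1
    A->B: in-degree(B)=0, level(B)=2, enqueue
    A->C: in-degree(C)=1, level(C)>=2
  process B: level=2
    B->C: in-degree(C)=0, level(C)=3, enqueue
  process C: level=3
All levels: A:1, B:2, C:3, D:0
level(A) = 1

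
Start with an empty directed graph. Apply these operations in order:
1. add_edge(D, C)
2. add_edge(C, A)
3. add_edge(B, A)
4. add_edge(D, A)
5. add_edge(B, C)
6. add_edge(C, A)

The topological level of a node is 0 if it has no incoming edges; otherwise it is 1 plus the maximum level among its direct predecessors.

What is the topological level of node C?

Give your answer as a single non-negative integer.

Op 1: add_edge(D, C). Edges now: 1
Op 2: add_edge(C, A). Edges now: 2
Op 3: add_edge(B, A). Edges now: 3
Op 4: add_edge(D, A). Edges now: 4
Op 5: add_edge(B, C). Edges now: 5
Op 6: add_edge(C, A) (duplicate, no change). Edges now: 5
Compute levels (Kahn BFS):
  sources (in-degree 0): B, D
  process B: level=0
    B->A: in-degree(A)=2, level(A)>=1
    B->C: in-degree(C)=1, level(C)>=1
  process D: level=0
    D->A: in-degree(A)=1, level(A)>=1
    D->C: in-degree(C)=0, level(C)=1, enqueue
  process C: level=1
    C->A: in-degree(A)=0, level(A)=2, enqueue
  process A: level=2
All levels: A:2, B:0, C:1, D:0
level(C) = 1

Answer: 1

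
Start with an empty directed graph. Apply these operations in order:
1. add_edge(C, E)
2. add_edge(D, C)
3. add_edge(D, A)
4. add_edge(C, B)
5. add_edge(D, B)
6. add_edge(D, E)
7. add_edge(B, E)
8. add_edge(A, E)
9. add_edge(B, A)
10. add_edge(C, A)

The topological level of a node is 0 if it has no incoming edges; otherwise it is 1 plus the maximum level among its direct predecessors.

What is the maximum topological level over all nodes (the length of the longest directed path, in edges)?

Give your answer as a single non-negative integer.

Answer: 4

Derivation:
Op 1: add_edge(C, E). Edges now: 1
Op 2: add_edge(D, C). Edges now: 2
Op 3: add_edge(D, A). Edges now: 3
Op 4: add_edge(C, B). Edges now: 4
Op 5: add_edge(D, B). Edges now: 5
Op 6: add_edge(D, E). Edges now: 6
Op 7: add_edge(B, E). Edges now: 7
Op 8: add_edge(A, E). Edges now: 8
Op 9: add_edge(B, A). Edges now: 9
Op 10: add_edge(C, A). Edges now: 10
Compute levels (Kahn BFS):
  sources (in-degree 0): D
  process D: level=0
    D->A: in-degree(A)=2, level(A)>=1
    D->B: in-degree(B)=1, level(B)>=1
    D->C: in-degree(C)=0, level(C)=1, enqueue
    D->E: in-degree(E)=3, level(E)>=1
  process C: level=1
    C->A: in-degree(A)=1, level(A)>=2
    C->B: in-degree(B)=0, level(B)=2, enqueue
    C->E: in-degree(E)=2, level(E)>=2
  process B: level=2
    B->A: in-degree(A)=0, level(A)=3, enqueue
    B->E: in-degree(E)=1, level(E)>=3
  process A: level=3
    A->E: in-degree(E)=0, level(E)=4, enqueue
  process E: level=4
All levels: A:3, B:2, C:1, D:0, E:4
max level = 4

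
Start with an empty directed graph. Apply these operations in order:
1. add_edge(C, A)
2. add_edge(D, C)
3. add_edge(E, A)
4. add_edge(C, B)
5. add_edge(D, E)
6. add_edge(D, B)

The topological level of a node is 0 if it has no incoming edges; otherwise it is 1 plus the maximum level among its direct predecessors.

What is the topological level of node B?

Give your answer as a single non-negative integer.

Answer: 2

Derivation:
Op 1: add_edge(C, A). Edges now: 1
Op 2: add_edge(D, C). Edges now: 2
Op 3: add_edge(E, A). Edges now: 3
Op 4: add_edge(C, B). Edges now: 4
Op 5: add_edge(D, E). Edges now: 5
Op 6: add_edge(D, B). Edges now: 6
Compute levels (Kahn BFS):
  sources (in-degree 0): D
  process D: level=0
    D->B: in-degree(B)=1, level(B)>=1
    D->C: in-degree(C)=0, level(C)=1, enqueue
    D->E: in-degree(E)=0, level(E)=1, enqueue
  process C: level=1
    C->A: in-degree(A)=1, level(A)>=2
    C->B: in-degree(B)=0, level(B)=2, enqueue
  process E: level=1
    E->A: in-degree(A)=0, level(A)=2, enqueue
  process B: level=2
  process A: level=2
All levels: A:2, B:2, C:1, D:0, E:1
level(B) = 2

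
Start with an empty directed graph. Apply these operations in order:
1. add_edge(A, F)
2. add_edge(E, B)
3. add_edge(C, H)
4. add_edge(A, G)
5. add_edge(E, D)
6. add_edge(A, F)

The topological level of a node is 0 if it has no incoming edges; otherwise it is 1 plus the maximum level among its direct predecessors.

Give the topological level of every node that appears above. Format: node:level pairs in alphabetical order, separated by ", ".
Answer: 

Op 1: add_edge(A, F). Edges now: 1
Op 2: add_edge(E, B). Edges now: 2
Op 3: add_edge(C, H). Edges now: 3
Op 4: add_edge(A, G). Edges now: 4
Op 5: add_edge(E, D). Edges now: 5
Op 6: add_edge(A, F) (duplicate, no change). Edges now: 5
Compute levels (Kahn BFS):
  sources (in-degree 0): A, C, E
  process A: level=0
    A->F: in-degree(F)=0, level(F)=1, enqueue
    A->G: in-degree(G)=0, level(G)=1, enqueue
  process C: level=0
    C->H: in-degree(H)=0, level(H)=1, enqueue
  process E: level=0
    E->B: in-degree(B)=0, level(B)=1, enqueue
    E->D: in-degree(D)=0, level(D)=1, enqueue
  process F: level=1
  process G: level=1
  process H: level=1
  process B: level=1
  process D: level=1
All levels: A:0, B:1, C:0, D:1, E:0, F:1, G:1, H:1

Answer: A:0, B:1, C:0, D:1, E:0, F:1, G:1, H:1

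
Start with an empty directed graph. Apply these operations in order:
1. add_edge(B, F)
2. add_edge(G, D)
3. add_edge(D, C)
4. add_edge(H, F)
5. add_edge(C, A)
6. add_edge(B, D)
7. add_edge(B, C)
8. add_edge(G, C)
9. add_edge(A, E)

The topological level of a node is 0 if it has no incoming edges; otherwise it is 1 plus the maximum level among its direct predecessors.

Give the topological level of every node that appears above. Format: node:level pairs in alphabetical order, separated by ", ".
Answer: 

Answer: A:3, B:0, C:2, D:1, E:4, F:1, G:0, H:0

Derivation:
Op 1: add_edge(B, F). Edges now: 1
Op 2: add_edge(G, D). Edges now: 2
Op 3: add_edge(D, C). Edges now: 3
Op 4: add_edge(H, F). Edges now: 4
Op 5: add_edge(C, A). Edges now: 5
Op 6: add_edge(B, D). Edges now: 6
Op 7: add_edge(B, C). Edges now: 7
Op 8: add_edge(G, C). Edges now: 8
Op 9: add_edge(A, E). Edges now: 9
Compute levels (Kahn BFS):
  sources (in-degree 0): B, G, H
  process B: level=0
    B->C: in-degree(C)=2, level(C)>=1
    B->D: in-degree(D)=1, level(D)>=1
    B->F: in-degree(F)=1, level(F)>=1
  process G: level=0
    G->C: in-degree(C)=1, level(C)>=1
    G->D: in-degree(D)=0, level(D)=1, enqueue
  process H: level=0
    H->F: in-degree(F)=0, level(F)=1, enqueue
  process D: level=1
    D->C: in-degree(C)=0, level(C)=2, enqueue
  process F: level=1
  process C: level=2
    C->A: in-degree(A)=0, level(A)=3, enqueue
  process A: level=3
    A->E: in-degree(E)=0, level(E)=4, enqueue
  process E: level=4
All levels: A:3, B:0, C:2, D:1, E:4, F:1, G:0, H:0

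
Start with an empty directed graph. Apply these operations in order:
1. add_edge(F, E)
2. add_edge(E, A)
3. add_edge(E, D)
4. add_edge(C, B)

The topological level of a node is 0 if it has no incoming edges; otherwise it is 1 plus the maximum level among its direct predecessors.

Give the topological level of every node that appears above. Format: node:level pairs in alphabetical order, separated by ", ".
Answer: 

Answer: A:2, B:1, C:0, D:2, E:1, F:0

Derivation:
Op 1: add_edge(F, E). Edges now: 1
Op 2: add_edge(E, A). Edges now: 2
Op 3: add_edge(E, D). Edges now: 3
Op 4: add_edge(C, B). Edges now: 4
Compute levels (Kahn BFS):
  sources (in-degree 0): C, F
  process C: level=0
    C->B: in-degree(B)=0, level(B)=1, enqueue
  process F: level=0
    F->E: in-degree(E)=0, level(E)=1, enqueue
  process B: level=1
  process E: level=1
    E->A: in-degree(A)=0, level(A)=2, enqueue
    E->D: in-degree(D)=0, level(D)=2, enqueue
  process A: level=2
  process D: level=2
All levels: A:2, B:1, C:0, D:2, E:1, F:0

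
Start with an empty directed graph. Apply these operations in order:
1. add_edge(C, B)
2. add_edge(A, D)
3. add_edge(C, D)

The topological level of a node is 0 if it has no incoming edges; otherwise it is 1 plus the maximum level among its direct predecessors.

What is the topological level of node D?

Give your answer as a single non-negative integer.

Answer: 1

Derivation:
Op 1: add_edge(C, B). Edges now: 1
Op 2: add_edge(A, D). Edges now: 2
Op 3: add_edge(C, D). Edges now: 3
Compute levels (Kahn BFS):
  sources (in-degree 0): A, C
  process A: level=0
    A->D: in-degree(D)=1, level(D)>=1
  process C: level=0
    C->B: in-degree(B)=0, level(B)=1, enqueue
    C->D: in-degree(D)=0, level(D)=1, enqueue
  process B: level=1
  process D: level=1
All levels: A:0, B:1, C:0, D:1
level(D) = 1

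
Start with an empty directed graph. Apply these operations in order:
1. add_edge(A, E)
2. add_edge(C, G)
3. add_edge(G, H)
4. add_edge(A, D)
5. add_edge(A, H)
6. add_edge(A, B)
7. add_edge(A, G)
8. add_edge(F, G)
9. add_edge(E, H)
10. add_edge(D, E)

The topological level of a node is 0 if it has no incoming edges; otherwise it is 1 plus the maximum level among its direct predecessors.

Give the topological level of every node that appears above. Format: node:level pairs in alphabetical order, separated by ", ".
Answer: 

Answer: A:0, B:1, C:0, D:1, E:2, F:0, G:1, H:3

Derivation:
Op 1: add_edge(A, E). Edges now: 1
Op 2: add_edge(C, G). Edges now: 2
Op 3: add_edge(G, H). Edges now: 3
Op 4: add_edge(A, D). Edges now: 4
Op 5: add_edge(A, H). Edges now: 5
Op 6: add_edge(A, B). Edges now: 6
Op 7: add_edge(A, G). Edges now: 7
Op 8: add_edge(F, G). Edges now: 8
Op 9: add_edge(E, H). Edges now: 9
Op 10: add_edge(D, E). Edges now: 10
Compute levels (Kahn BFS):
  sources (in-degree 0): A, C, F
  process A: level=0
    A->B: in-degree(B)=0, level(B)=1, enqueue
    A->D: in-degree(D)=0, level(D)=1, enqueue
    A->E: in-degree(E)=1, level(E)>=1
    A->G: in-degree(G)=2, level(G)>=1
    A->H: in-degree(H)=2, level(H)>=1
  process C: level=0
    C->G: in-degree(G)=1, level(G)>=1
  process F: level=0
    F->G: in-degree(G)=0, level(G)=1, enqueue
  process B: level=1
  process D: level=1
    D->E: in-degree(E)=0, level(E)=2, enqueue
  process G: level=1
    G->H: in-degree(H)=1, level(H)>=2
  process E: level=2
    E->H: in-degree(H)=0, level(H)=3, enqueue
  process H: level=3
All levels: A:0, B:1, C:0, D:1, E:2, F:0, G:1, H:3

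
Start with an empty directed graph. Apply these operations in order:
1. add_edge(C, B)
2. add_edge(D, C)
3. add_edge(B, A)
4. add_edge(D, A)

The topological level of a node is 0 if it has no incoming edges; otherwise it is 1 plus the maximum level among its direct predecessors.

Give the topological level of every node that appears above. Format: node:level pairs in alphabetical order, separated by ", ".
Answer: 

Op 1: add_edge(C, B). Edges now: 1
Op 2: add_edge(D, C). Edges now: 2
Op 3: add_edge(B, A). Edges now: 3
Op 4: add_edge(D, A). Edges now: 4
Compute levels (Kahn BFS):
  sources (in-degree 0): D
  process D: level=0
    D->A: in-degree(A)=1, level(A)>=1
    D->C: in-degree(C)=0, level(C)=1, enqueue
  process C: level=1
    C->B: in-degree(B)=0, level(B)=2, enqueue
  process B: level=2
    B->A: in-degree(A)=0, level(A)=3, enqueue
  process A: level=3
All levels: A:3, B:2, C:1, D:0

Answer: A:3, B:2, C:1, D:0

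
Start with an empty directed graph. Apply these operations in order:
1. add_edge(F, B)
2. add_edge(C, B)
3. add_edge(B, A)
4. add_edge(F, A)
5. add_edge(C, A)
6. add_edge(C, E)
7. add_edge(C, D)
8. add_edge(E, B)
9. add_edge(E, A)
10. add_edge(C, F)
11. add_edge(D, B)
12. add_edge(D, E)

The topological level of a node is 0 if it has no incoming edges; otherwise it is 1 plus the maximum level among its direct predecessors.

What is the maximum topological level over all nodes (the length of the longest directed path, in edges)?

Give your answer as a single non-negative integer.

Op 1: add_edge(F, B). Edges now: 1
Op 2: add_edge(C, B). Edges now: 2
Op 3: add_edge(B, A). Edges now: 3
Op 4: add_edge(F, A). Edges now: 4
Op 5: add_edge(C, A). Edges now: 5
Op 6: add_edge(C, E). Edges now: 6
Op 7: add_edge(C, D). Edges now: 7
Op 8: add_edge(E, B). Edges now: 8
Op 9: add_edge(E, A). Edges now: 9
Op 10: add_edge(C, F). Edges now: 10
Op 11: add_edge(D, B). Edges now: 11
Op 12: add_edge(D, E). Edges now: 12
Compute levels (Kahn BFS):
  sources (in-degree 0): C
  process C: level=0
    C->A: in-degree(A)=3, level(A)>=1
    C->B: in-degree(B)=3, level(B)>=1
    C->D: in-degree(D)=0, level(D)=1, enqueue
    C->E: in-degree(E)=1, level(E)>=1
    C->F: in-degree(F)=0, level(F)=1, enqueue
  process D: level=1
    D->B: in-degree(B)=2, level(B)>=2
    D->E: in-degree(E)=0, level(E)=2, enqueue
  process F: level=1
    F->A: in-degree(A)=2, level(A)>=2
    F->B: in-degree(B)=1, level(B)>=2
  process E: level=2
    E->A: in-degree(A)=1, level(A)>=3
    E->B: in-degree(B)=0, level(B)=3, enqueue
  process B: level=3
    B->A: in-degree(A)=0, level(A)=4, enqueue
  process A: level=4
All levels: A:4, B:3, C:0, D:1, E:2, F:1
max level = 4

Answer: 4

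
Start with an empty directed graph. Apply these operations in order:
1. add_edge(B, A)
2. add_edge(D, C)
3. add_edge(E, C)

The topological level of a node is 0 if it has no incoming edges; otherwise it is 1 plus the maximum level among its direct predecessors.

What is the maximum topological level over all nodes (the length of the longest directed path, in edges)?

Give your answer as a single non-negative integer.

Op 1: add_edge(B, A). Edges now: 1
Op 2: add_edge(D, C). Edges now: 2
Op 3: add_edge(E, C). Edges now: 3
Compute levels (Kahn BFS):
  sources (in-degree 0): B, D, E
  process B: level=0
    B->A: in-degree(A)=0, level(A)=1, enqueue
  process D: level=0
    D->C: in-degree(C)=1, level(C)>=1
  process E: level=0
    E->C: in-degree(C)=0, level(C)=1, enqueue
  process A: level=1
  process C: level=1
All levels: A:1, B:0, C:1, D:0, E:0
max level = 1

Answer: 1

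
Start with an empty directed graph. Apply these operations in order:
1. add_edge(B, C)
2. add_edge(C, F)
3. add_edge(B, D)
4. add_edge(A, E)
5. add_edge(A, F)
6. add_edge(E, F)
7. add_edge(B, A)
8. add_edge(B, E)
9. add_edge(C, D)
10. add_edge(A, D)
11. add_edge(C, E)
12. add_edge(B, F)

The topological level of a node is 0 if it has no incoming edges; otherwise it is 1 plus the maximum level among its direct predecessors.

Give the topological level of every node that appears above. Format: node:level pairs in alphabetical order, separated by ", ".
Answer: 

Answer: A:1, B:0, C:1, D:2, E:2, F:3

Derivation:
Op 1: add_edge(B, C). Edges now: 1
Op 2: add_edge(C, F). Edges now: 2
Op 3: add_edge(B, D). Edges now: 3
Op 4: add_edge(A, E). Edges now: 4
Op 5: add_edge(A, F). Edges now: 5
Op 6: add_edge(E, F). Edges now: 6
Op 7: add_edge(B, A). Edges now: 7
Op 8: add_edge(B, E). Edges now: 8
Op 9: add_edge(C, D). Edges now: 9
Op 10: add_edge(A, D). Edges now: 10
Op 11: add_edge(C, E). Edges now: 11
Op 12: add_edge(B, F). Edges now: 12
Compute levels (Kahn BFS):
  sources (in-degree 0): B
  process B: level=0
    B->A: in-degree(A)=0, level(A)=1, enqueue
    B->C: in-degree(C)=0, level(C)=1, enqueue
    B->D: in-degree(D)=2, level(D)>=1
    B->E: in-degree(E)=2, level(E)>=1
    B->F: in-degree(F)=3, level(F)>=1
  process A: level=1
    A->D: in-degree(D)=1, level(D)>=2
    A->E: in-degree(E)=1, level(E)>=2
    A->F: in-degree(F)=2, level(F)>=2
  process C: level=1
    C->D: in-degree(D)=0, level(D)=2, enqueue
    C->E: in-degree(E)=0, level(E)=2, enqueue
    C->F: in-degree(F)=1, level(F)>=2
  process D: level=2
  process E: level=2
    E->F: in-degree(F)=0, level(F)=3, enqueue
  process F: level=3
All levels: A:1, B:0, C:1, D:2, E:2, F:3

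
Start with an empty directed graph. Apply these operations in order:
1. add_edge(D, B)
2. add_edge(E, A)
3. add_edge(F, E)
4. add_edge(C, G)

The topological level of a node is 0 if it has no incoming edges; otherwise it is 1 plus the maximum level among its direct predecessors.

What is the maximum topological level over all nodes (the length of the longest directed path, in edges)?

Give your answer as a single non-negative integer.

Answer: 2

Derivation:
Op 1: add_edge(D, B). Edges now: 1
Op 2: add_edge(E, A). Edges now: 2
Op 3: add_edge(F, E). Edges now: 3
Op 4: add_edge(C, G). Edges now: 4
Compute levels (Kahn BFS):
  sources (in-degree 0): C, D, F
  process C: level=0
    C->G: in-degree(G)=0, level(G)=1, enqueue
  process D: level=0
    D->B: in-degree(B)=0, level(B)=1, enqueue
  process F: level=0
    F->E: in-degree(E)=0, level(E)=1, enqueue
  process G: level=1
  process B: level=1
  process E: level=1
    E->A: in-degree(A)=0, level(A)=2, enqueue
  process A: level=2
All levels: A:2, B:1, C:0, D:0, E:1, F:0, G:1
max level = 2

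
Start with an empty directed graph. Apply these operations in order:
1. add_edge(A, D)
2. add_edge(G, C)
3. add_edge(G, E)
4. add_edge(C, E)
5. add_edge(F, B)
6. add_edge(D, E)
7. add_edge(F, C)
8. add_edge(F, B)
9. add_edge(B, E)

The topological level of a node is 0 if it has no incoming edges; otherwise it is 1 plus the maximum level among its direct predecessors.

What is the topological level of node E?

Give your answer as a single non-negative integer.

Answer: 2

Derivation:
Op 1: add_edge(A, D). Edges now: 1
Op 2: add_edge(G, C). Edges now: 2
Op 3: add_edge(G, E). Edges now: 3
Op 4: add_edge(C, E). Edges now: 4
Op 5: add_edge(F, B). Edges now: 5
Op 6: add_edge(D, E). Edges now: 6
Op 7: add_edge(F, C). Edges now: 7
Op 8: add_edge(F, B) (duplicate, no change). Edges now: 7
Op 9: add_edge(B, E). Edges now: 8
Compute levels (Kahn BFS):
  sources (in-degree 0): A, F, G
  process A: level=0
    A->D: in-degree(D)=0, level(D)=1, enqueue
  process F: level=0
    F->B: in-degree(B)=0, level(B)=1, enqueue
    F->C: in-degree(C)=1, level(C)>=1
  process G: level=0
    G->C: in-degree(C)=0, level(C)=1, enqueue
    G->E: in-degree(E)=3, level(E)>=1
  process D: level=1
    D->E: in-degree(E)=2, level(E)>=2
  process B: level=1
    B->E: in-degree(E)=1, level(E)>=2
  process C: level=1
    C->E: in-degree(E)=0, level(E)=2, enqueue
  process E: level=2
All levels: A:0, B:1, C:1, D:1, E:2, F:0, G:0
level(E) = 2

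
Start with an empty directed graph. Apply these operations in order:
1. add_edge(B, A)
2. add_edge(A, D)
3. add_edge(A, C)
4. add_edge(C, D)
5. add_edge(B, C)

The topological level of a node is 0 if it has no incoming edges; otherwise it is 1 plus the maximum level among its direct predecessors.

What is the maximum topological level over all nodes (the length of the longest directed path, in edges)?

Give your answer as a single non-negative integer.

Op 1: add_edge(B, A). Edges now: 1
Op 2: add_edge(A, D). Edges now: 2
Op 3: add_edge(A, C). Edges now: 3
Op 4: add_edge(C, D). Edges now: 4
Op 5: add_edge(B, C). Edges now: 5
Compute levels (Kahn BFS):
  sources (in-degree 0): B
  process B: level=0
    B->A: in-degree(A)=0, level(A)=1, enqueue
    B->C: in-degree(C)=1, level(C)>=1
  process A: level=1
    A->C: in-degree(C)=0, level(C)=2, enqueue
    A->D: in-degree(D)=1, level(D)>=2
  process C: level=2
    C->D: in-degree(D)=0, level(D)=3, enqueue
  process D: level=3
All levels: A:1, B:0, C:2, D:3
max level = 3

Answer: 3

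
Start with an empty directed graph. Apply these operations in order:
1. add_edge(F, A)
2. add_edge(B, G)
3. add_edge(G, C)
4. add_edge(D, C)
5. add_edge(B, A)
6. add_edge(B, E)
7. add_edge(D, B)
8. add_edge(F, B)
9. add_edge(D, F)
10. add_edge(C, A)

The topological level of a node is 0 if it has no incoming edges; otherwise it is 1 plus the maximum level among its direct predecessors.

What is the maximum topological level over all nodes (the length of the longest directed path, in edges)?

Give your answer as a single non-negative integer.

Answer: 5

Derivation:
Op 1: add_edge(F, A). Edges now: 1
Op 2: add_edge(B, G). Edges now: 2
Op 3: add_edge(G, C). Edges now: 3
Op 4: add_edge(D, C). Edges now: 4
Op 5: add_edge(B, A). Edges now: 5
Op 6: add_edge(B, E). Edges now: 6
Op 7: add_edge(D, B). Edges now: 7
Op 8: add_edge(F, B). Edges now: 8
Op 9: add_edge(D, F). Edges now: 9
Op 10: add_edge(C, A). Edges now: 10
Compute levels (Kahn BFS):
  sources (in-degree 0): D
  process D: level=0
    D->B: in-degree(B)=1, level(B)>=1
    D->C: in-degree(C)=1, level(C)>=1
    D->F: in-degree(F)=0, level(F)=1, enqueue
  process F: level=1
    F->A: in-degree(A)=2, level(A)>=2
    F->B: in-degree(B)=0, level(B)=2, enqueue
  process B: level=2
    B->A: in-degree(A)=1, level(A)>=3
    B->E: in-degree(E)=0, level(E)=3, enqueue
    B->G: in-degree(G)=0, level(G)=3, enqueue
  process E: level=3
  process G: level=3
    G->C: in-degree(C)=0, level(C)=4, enqueue
  process C: level=4
    C->A: in-degree(A)=0, level(A)=5, enqueue
  process A: level=5
All levels: A:5, B:2, C:4, D:0, E:3, F:1, G:3
max level = 5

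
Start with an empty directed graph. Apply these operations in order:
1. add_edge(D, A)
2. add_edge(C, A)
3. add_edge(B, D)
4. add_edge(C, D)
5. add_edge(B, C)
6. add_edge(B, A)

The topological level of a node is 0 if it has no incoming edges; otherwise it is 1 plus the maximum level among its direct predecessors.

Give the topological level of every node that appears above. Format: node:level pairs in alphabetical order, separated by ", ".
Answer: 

Answer: A:3, B:0, C:1, D:2

Derivation:
Op 1: add_edge(D, A). Edges now: 1
Op 2: add_edge(C, A). Edges now: 2
Op 3: add_edge(B, D). Edges now: 3
Op 4: add_edge(C, D). Edges now: 4
Op 5: add_edge(B, C). Edges now: 5
Op 6: add_edge(B, A). Edges now: 6
Compute levels (Kahn BFS):
  sources (in-degree 0): B
  process B: level=0
    B->A: in-degree(A)=2, level(A)>=1
    B->C: in-degree(C)=0, level(C)=1, enqueue
    B->D: in-degree(D)=1, level(D)>=1
  process C: level=1
    C->A: in-degree(A)=1, level(A)>=2
    C->D: in-degree(D)=0, level(D)=2, enqueue
  process D: level=2
    D->A: in-degree(A)=0, level(A)=3, enqueue
  process A: level=3
All levels: A:3, B:0, C:1, D:2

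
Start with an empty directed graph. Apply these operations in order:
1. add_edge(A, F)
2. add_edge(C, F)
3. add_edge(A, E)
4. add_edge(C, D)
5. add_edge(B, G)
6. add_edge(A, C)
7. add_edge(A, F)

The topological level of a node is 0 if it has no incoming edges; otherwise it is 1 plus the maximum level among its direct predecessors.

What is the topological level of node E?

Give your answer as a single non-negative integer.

Op 1: add_edge(A, F). Edges now: 1
Op 2: add_edge(C, F). Edges now: 2
Op 3: add_edge(A, E). Edges now: 3
Op 4: add_edge(C, D). Edges now: 4
Op 5: add_edge(B, G). Edges now: 5
Op 6: add_edge(A, C). Edges now: 6
Op 7: add_edge(A, F) (duplicate, no change). Edges now: 6
Compute levels (Kahn BFS):
  sources (in-degree 0): A, B
  process A: level=0
    A->C: in-degree(C)=0, level(C)=1, enqueue
    A->E: in-degree(E)=0, level(E)=1, enqueue
    A->F: in-degree(F)=1, level(F)>=1
  process B: level=0
    B->G: in-degree(G)=0, level(G)=1, enqueue
  process C: level=1
    C->D: in-degree(D)=0, level(D)=2, enqueue
    C->F: in-degree(F)=0, level(F)=2, enqueue
  process E: level=1
  process G: level=1
  process D: level=2
  process F: level=2
All levels: A:0, B:0, C:1, D:2, E:1, F:2, G:1
level(E) = 1

Answer: 1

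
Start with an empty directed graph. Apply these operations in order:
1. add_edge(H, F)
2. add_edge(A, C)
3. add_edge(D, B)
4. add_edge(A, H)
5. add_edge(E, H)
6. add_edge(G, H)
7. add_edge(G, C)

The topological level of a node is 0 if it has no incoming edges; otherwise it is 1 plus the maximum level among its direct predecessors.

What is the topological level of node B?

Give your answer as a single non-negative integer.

Answer: 1

Derivation:
Op 1: add_edge(H, F). Edges now: 1
Op 2: add_edge(A, C). Edges now: 2
Op 3: add_edge(D, B). Edges now: 3
Op 4: add_edge(A, H). Edges now: 4
Op 5: add_edge(E, H). Edges now: 5
Op 6: add_edge(G, H). Edges now: 6
Op 7: add_edge(G, C). Edges now: 7
Compute levels (Kahn BFS):
  sources (in-degree 0): A, D, E, G
  process A: level=0
    A->C: in-degree(C)=1, level(C)>=1
    A->H: in-degree(H)=2, level(H)>=1
  process D: level=0
    D->B: in-degree(B)=0, level(B)=1, enqueue
  process E: level=0
    E->H: in-degree(H)=1, level(H)>=1
  process G: level=0
    G->C: in-degree(C)=0, level(C)=1, enqueue
    G->H: in-degree(H)=0, level(H)=1, enqueue
  process B: level=1
  process C: level=1
  process H: level=1
    H->F: in-degree(F)=0, level(F)=2, enqueue
  process F: level=2
All levels: A:0, B:1, C:1, D:0, E:0, F:2, G:0, H:1
level(B) = 1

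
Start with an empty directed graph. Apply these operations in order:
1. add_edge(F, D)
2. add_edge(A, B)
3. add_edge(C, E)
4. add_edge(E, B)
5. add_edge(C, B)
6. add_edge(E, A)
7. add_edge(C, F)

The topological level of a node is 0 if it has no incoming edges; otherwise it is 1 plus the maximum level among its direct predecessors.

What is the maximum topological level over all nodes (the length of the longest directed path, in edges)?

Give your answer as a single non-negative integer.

Answer: 3

Derivation:
Op 1: add_edge(F, D). Edges now: 1
Op 2: add_edge(A, B). Edges now: 2
Op 3: add_edge(C, E). Edges now: 3
Op 4: add_edge(E, B). Edges now: 4
Op 5: add_edge(C, B). Edges now: 5
Op 6: add_edge(E, A). Edges now: 6
Op 7: add_edge(C, F). Edges now: 7
Compute levels (Kahn BFS):
  sources (in-degree 0): C
  process C: level=0
    C->B: in-degree(B)=2, level(B)>=1
    C->E: in-degree(E)=0, level(E)=1, enqueue
    C->F: in-degree(F)=0, level(F)=1, enqueue
  process E: level=1
    E->A: in-degree(A)=0, level(A)=2, enqueue
    E->B: in-degree(B)=1, level(B)>=2
  process F: level=1
    F->D: in-degree(D)=0, level(D)=2, enqueue
  process A: level=2
    A->B: in-degree(B)=0, level(B)=3, enqueue
  process D: level=2
  process B: level=3
All levels: A:2, B:3, C:0, D:2, E:1, F:1
max level = 3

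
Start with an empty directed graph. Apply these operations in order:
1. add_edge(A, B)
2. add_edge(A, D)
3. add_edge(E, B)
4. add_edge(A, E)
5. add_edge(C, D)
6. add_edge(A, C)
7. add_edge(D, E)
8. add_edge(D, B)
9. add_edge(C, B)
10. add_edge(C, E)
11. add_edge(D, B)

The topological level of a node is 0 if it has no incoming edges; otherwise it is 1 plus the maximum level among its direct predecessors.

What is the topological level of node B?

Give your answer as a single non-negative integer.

Answer: 4

Derivation:
Op 1: add_edge(A, B). Edges now: 1
Op 2: add_edge(A, D). Edges now: 2
Op 3: add_edge(E, B). Edges now: 3
Op 4: add_edge(A, E). Edges now: 4
Op 5: add_edge(C, D). Edges now: 5
Op 6: add_edge(A, C). Edges now: 6
Op 7: add_edge(D, E). Edges now: 7
Op 8: add_edge(D, B). Edges now: 8
Op 9: add_edge(C, B). Edges now: 9
Op 10: add_edge(C, E). Edges now: 10
Op 11: add_edge(D, B) (duplicate, no change). Edges now: 10
Compute levels (Kahn BFS):
  sources (in-degree 0): A
  process A: level=0
    A->B: in-degree(B)=3, level(B)>=1
    A->C: in-degree(C)=0, level(C)=1, enqueue
    A->D: in-degree(D)=1, level(D)>=1
    A->E: in-degree(E)=2, level(E)>=1
  process C: level=1
    C->B: in-degree(B)=2, level(B)>=2
    C->D: in-degree(D)=0, level(D)=2, enqueue
    C->E: in-degree(E)=1, level(E)>=2
  process D: level=2
    D->B: in-degree(B)=1, level(B)>=3
    D->E: in-degree(E)=0, level(E)=3, enqueue
  process E: level=3
    E->B: in-degree(B)=0, level(B)=4, enqueue
  process B: level=4
All levels: A:0, B:4, C:1, D:2, E:3
level(B) = 4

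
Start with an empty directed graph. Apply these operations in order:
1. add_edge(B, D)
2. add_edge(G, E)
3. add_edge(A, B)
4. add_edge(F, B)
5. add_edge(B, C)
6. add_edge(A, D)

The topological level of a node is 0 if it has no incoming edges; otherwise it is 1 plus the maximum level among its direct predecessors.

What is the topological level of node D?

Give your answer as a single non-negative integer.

Op 1: add_edge(B, D). Edges now: 1
Op 2: add_edge(G, E). Edges now: 2
Op 3: add_edge(A, B). Edges now: 3
Op 4: add_edge(F, B). Edges now: 4
Op 5: add_edge(B, C). Edges now: 5
Op 6: add_edge(A, D). Edges now: 6
Compute levels (Kahn BFS):
  sources (in-degree 0): A, F, G
  process A: level=0
    A->B: in-degree(B)=1, level(B)>=1
    A->D: in-degree(D)=1, level(D)>=1
  process F: level=0
    F->B: in-degree(B)=0, level(B)=1, enqueue
  process G: level=0
    G->E: in-degree(E)=0, level(E)=1, enqueue
  process B: level=1
    B->C: in-degree(C)=0, level(C)=2, enqueue
    B->D: in-degree(D)=0, level(D)=2, enqueue
  process E: level=1
  process C: level=2
  process D: level=2
All levels: A:0, B:1, C:2, D:2, E:1, F:0, G:0
level(D) = 2

Answer: 2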